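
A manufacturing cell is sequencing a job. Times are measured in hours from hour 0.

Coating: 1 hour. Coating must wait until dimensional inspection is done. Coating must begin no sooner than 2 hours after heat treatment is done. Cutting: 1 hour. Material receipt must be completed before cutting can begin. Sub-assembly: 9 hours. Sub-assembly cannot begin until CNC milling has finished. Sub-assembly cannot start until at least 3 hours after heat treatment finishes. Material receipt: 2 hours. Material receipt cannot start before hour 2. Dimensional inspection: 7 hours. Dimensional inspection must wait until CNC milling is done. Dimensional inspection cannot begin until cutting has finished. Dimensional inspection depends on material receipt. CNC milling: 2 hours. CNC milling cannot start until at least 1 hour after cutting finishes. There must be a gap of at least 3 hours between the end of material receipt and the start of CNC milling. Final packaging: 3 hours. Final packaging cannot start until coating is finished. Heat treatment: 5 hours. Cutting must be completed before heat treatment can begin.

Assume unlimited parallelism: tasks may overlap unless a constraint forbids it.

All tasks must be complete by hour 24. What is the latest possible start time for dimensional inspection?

Final packaging has no dependents, so it just needs to finish by hour 24. Starting by 24 − 3 = hour 21 achieves that.
Coating has to be done before final packaging (must start by hour 21). That means finishing by hour 21, i.e. starting by 21 − 1 = hour 20.
Since coating (must start by hour 20) depends on it, dimensional inspection must finish by hour 20. Backing off its 7-hour duration gives a latest start of hour 13.

13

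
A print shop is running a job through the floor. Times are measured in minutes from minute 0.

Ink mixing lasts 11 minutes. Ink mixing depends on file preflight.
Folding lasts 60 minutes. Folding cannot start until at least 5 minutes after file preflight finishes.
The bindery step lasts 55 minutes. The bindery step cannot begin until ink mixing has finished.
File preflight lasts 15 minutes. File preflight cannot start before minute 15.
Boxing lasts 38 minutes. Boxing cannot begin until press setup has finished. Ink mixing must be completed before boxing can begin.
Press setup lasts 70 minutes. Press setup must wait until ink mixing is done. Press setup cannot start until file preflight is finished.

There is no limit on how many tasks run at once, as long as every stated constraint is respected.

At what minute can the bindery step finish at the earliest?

File preflight waits on its own release at minute 15, so it starts at minute 15 and finishes at 15 + 15 = minute 30.
Ink mixing cannot begin until file preflight (finishes minute 30). It runs from minute 30 to 30 + 11 = minute 41.
After ink mixing (finishes minute 41), the bindery step can start at minute 41 and finishes at minute 96.

96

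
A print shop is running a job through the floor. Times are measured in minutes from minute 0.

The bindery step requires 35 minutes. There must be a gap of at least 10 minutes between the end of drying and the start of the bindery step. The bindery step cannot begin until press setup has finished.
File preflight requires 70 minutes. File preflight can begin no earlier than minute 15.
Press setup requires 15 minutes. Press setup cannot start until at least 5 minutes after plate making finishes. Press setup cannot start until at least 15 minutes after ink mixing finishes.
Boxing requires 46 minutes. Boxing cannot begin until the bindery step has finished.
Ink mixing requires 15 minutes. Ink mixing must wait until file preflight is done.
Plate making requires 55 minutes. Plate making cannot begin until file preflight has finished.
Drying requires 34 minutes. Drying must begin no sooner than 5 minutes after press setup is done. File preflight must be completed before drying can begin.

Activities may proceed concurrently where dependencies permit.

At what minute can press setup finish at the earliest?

After its own release at minute 15, file preflight can start at minute 15 and finishes at minute 85.
Ink mixing cannot begin until file preflight (finishes minute 85). It runs from minute 85 to 85 + 15 = minute 100.
Plate making waits on file preflight (finishes minute 85), so it starts at minute 85 and finishes at 85 + 55 = minute 140.
For press setup: plate making (finishes minute 140, plus 5-minute gap → minute 145); ink mixing (finishes minute 100, plus 15-minute gap → minute 115). Taking the maximum gives a start of minute 145, and it finishes at 145 + 15 = minute 160.

160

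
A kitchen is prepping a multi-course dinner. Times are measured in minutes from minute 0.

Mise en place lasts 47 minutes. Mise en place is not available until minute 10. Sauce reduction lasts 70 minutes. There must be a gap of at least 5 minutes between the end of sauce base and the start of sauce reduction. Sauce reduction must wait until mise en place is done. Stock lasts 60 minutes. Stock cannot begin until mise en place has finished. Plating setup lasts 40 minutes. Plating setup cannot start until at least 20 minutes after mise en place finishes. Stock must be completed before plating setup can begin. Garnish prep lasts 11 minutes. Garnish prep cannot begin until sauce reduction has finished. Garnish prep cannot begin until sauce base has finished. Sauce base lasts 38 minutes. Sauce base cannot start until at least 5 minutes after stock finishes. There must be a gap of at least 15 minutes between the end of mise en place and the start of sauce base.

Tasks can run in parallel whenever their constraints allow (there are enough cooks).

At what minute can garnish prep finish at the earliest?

246

After its own release at minute 10, mise en place can start at minute 10 and finishes at minute 57.
Stock cannot begin until mise en place (finishes minute 57). It runs from minute 57 to 57 + 60 = minute 117.
For sauce base: stock (finishes minute 117, plus 5-minute gap → minute 122); mise en place (finishes minute 57, plus 15-minute gap → minute 72). Taking the maximum gives a start of minute 122, and it finishes at 122 + 38 = minute 160.
For sauce reduction: sauce base (finishes minute 160, plus 5-minute gap → minute 165); mise en place (finishes minute 57). Taking the maximum gives a start of minute 165, and it finishes at 165 + 70 = minute 235.
Garnish prep has to wait for sauce reduction (finishes minute 235); sauce base (finishes minute 160). The latest of these is minute 235, so garnish prep runs minute 235 to 235 + 11 = minute 246.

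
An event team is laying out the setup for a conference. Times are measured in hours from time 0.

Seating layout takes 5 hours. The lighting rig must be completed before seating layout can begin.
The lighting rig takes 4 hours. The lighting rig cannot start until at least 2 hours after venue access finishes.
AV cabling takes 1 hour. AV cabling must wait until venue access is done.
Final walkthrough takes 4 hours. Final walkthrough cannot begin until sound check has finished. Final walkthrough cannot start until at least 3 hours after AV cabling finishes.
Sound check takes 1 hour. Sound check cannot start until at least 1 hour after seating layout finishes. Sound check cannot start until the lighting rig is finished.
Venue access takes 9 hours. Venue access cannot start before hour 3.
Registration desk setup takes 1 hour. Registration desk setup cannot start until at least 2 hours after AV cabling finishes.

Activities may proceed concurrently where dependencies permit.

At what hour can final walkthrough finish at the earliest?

After its own release at hour 3, venue access can start at hour 3 and finishes at hour 12.
AV cabling cannot begin until venue access (finishes hour 12). It runs from hour 12 to 12 + 1 = hour 13.
The lighting rig cannot begin until venue access (finishes hour 12, plus 2-hour gap → hour 14). It runs from hour 14 to 14 + 4 = hour 18.
Seating layout cannot begin until the lighting rig (finishes hour 18). It runs from hour 18 to 18 + 5 = hour 23.
Sound check has to wait for seating layout (finishes hour 23, plus 1-hour gap → hour 24); the lighting rig (finishes hour 18). The latest of these is hour 24, so sound check runs hour 24 to 24 + 1 = hour 25.
Final walkthrough needs all of sound check (finishes hour 25); AV cabling (finishes hour 13, plus 3-hour gap → hour 16). That puts its earliest start at hour 25; it finishes at 25 + 4 = hour 29.

29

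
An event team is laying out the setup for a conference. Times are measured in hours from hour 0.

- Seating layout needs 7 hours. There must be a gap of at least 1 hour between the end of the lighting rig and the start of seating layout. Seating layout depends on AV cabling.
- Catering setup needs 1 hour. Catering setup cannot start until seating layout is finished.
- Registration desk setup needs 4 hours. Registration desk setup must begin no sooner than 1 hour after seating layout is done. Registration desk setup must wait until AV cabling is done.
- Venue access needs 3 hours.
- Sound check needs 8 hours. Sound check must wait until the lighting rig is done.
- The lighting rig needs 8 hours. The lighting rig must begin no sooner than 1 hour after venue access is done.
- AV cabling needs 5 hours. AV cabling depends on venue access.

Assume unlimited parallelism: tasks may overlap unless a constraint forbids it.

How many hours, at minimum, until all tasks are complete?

25

Venue access has no prerequisites, so it starts at hour 0 and finishes at hour 3.
After venue access (finishes hour 3), AV cabling can start at hour 3 and finishes at hour 8.
The lighting rig cannot begin until venue access (finishes hour 3, plus 1-hour gap → hour 4). It runs from hour 4 to 4 + 8 = hour 12.
Sound check cannot begin until the lighting rig (finishes hour 12). It runs from hour 12 to 12 + 8 = hour 20.
For seating layout: the lighting rig (finishes hour 12, plus 1-hour gap → hour 13); AV cabling (finishes hour 8). Taking the maximum gives a start of hour 13, and it finishes at 13 + 7 = hour 20.
After seating layout (finishes hour 20), catering setup can start at hour 20 and finishes at hour 21.
For registration desk setup: seating layout (finishes hour 20, plus 1-hour gap → hour 21); AV cabling (finishes hour 8). Taking the maximum gives a start of hour 21, and it finishes at 21 + 4 = hour 25.
All tasks are finished once the last one completes. Finish times: Venue access at 3, The lighting rig at 12, AV cabling at 8, Seating layout at 20, Registration desk setup at 25, Catering setup at 21, Sound check at 20. The latest is hour 25.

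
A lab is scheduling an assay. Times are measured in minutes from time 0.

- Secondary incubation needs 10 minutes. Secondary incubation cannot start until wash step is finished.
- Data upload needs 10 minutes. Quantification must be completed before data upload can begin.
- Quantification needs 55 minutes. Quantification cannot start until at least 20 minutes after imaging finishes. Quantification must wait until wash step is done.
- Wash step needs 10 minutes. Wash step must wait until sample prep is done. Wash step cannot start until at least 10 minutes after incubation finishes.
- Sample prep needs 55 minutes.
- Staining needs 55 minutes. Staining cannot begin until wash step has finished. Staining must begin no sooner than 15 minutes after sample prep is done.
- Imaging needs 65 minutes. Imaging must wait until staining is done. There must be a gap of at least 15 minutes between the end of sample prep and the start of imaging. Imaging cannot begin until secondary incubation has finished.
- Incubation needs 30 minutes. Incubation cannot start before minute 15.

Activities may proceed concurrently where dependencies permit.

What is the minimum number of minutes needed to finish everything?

275

Incubation cannot begin until its own release at minute 15. It runs from minute 15 to 15 + 30 = minute 45.
Sample prep has no prerequisites, so it starts at minute 0 and finishes at minute 55.
Wash step cannot start until sample prep (finishes minute 55); incubation (finishes minute 45, plus 10-minute gap → minute 55). The controlling bound is minute 55, so wash step finishes at 55 + 10 = minute 65.
Secondary incubation cannot begin until wash step (finishes minute 65). It runs from minute 65 to 65 + 10 = minute 75.
Staining has to wait for wash step (finishes minute 65); sample prep (finishes minute 55, plus 15-minute gap → minute 70). The latest of these is minute 70, so staining runs minute 70 to 70 + 55 = minute 125.
Imaging needs all of staining (finishes minute 125); sample prep (finishes minute 55, plus 15-minute gap → minute 70); secondary incubation (finishes minute 75). That puts its earliest start at minute 125; it finishes at 125 + 65 = minute 190.
For quantification: imaging (finishes minute 190, plus 20-minute gap → minute 210); wash step (finishes minute 65). Taking the maximum gives a start of minute 210, and it finishes at 210 + 55 = minute 265.
After quantification (finishes minute 265), data upload can start at minute 265 and finishes at minute 275.
All tasks are finished once the last one completes. Finish times: Sample prep at 55, Incubation at 45, Wash step at 65, Staining at 125, Secondary incubation at 75, Imaging at 190, Quantification at 265, Data upload at 275. The latest is minute 275.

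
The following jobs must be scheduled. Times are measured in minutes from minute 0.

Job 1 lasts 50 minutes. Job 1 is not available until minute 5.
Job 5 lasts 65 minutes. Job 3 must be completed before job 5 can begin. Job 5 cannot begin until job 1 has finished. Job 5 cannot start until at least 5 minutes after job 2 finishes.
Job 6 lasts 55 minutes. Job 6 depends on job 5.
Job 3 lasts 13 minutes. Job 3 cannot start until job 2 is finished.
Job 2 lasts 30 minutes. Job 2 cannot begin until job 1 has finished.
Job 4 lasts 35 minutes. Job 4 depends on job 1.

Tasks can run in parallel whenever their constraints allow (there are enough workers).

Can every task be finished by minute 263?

Yes

Job 1 cannot begin until its own release at minute 5. It runs from minute 5 to 5 + 50 = minute 55.
Job 4 waits on job 1 (finishes minute 55), so it starts at minute 55 and finishes at 55 + 35 = minute 90.
Job 2 waits on job 1 (finishes minute 55), so it starts at minute 55 and finishes at 55 + 30 = minute 85.
After job 2 (finishes minute 85), job 3 can start at minute 85 and finishes at minute 98.
Job 5 has to wait for job 3 (finishes minute 98); job 1 (finishes minute 55); job 2 (finishes minute 85, plus 5-minute gap → minute 90). The latest of these is minute 98, so job 5 runs minute 98 to 98 + 65 = minute 163.
After job 5 (finishes minute 163), job 6 can start at minute 163 and finishes at minute 218.
Every task is finished by minute 218, which is no later than the deadline of 263, so the schedule is feasible.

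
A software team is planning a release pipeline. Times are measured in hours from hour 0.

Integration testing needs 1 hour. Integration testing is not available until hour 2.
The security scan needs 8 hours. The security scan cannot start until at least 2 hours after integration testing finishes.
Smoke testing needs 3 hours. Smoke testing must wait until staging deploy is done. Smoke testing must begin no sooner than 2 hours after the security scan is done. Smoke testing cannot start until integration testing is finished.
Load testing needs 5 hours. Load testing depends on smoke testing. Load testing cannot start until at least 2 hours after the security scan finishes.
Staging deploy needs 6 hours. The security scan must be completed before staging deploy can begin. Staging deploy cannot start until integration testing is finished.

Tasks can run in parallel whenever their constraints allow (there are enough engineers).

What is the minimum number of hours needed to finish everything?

Integration testing cannot begin until its own release at hour 2. It runs from hour 2 to 2 + 1 = hour 3.
After integration testing (finishes hour 3, plus 2-hour gap → hour 5), the security scan can start at hour 5 and finishes at hour 13.
Staging deploy cannot start until the security scan (finishes hour 13); integration testing (finishes hour 3). The controlling bound is hour 13, so staging deploy finishes at 13 + 6 = hour 19.
Smoke testing has to wait for staging deploy (finishes hour 19); the security scan (finishes hour 13, plus 2-hour gap → hour 15); integration testing (finishes hour 3). The latest of these is hour 19, so smoke testing runs hour 19 to 19 + 3 = hour 22.
For load testing: smoke testing (finishes hour 22); the security scan (finishes hour 13, plus 2-hour gap → hour 15). Taking the maximum gives a start of hour 22, and it finishes at 22 + 5 = hour 27.
All tasks are finished once the last one completes. Finish times: Integration testing at 3, The security scan at 13, Staging deploy at 19, Smoke testing at 22, Load testing at 27. The latest is hour 27.

27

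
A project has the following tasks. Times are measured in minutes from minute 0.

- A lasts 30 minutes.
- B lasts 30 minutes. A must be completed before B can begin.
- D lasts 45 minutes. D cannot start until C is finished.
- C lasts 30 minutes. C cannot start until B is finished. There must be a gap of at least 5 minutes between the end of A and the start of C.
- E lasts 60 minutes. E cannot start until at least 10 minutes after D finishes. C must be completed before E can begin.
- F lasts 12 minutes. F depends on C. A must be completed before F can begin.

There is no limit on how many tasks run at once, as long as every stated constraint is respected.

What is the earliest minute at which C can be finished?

90

A has no prerequisites, so it starts at minute 0 and finishes at minute 30.
After A (finishes minute 30), B can start at minute 30 and finishes at minute 60.
C needs all of B (finishes minute 60); A (finishes minute 30, plus 5-minute gap → minute 35). That puts its earliest start at minute 60; it finishes at 60 + 30 = minute 90.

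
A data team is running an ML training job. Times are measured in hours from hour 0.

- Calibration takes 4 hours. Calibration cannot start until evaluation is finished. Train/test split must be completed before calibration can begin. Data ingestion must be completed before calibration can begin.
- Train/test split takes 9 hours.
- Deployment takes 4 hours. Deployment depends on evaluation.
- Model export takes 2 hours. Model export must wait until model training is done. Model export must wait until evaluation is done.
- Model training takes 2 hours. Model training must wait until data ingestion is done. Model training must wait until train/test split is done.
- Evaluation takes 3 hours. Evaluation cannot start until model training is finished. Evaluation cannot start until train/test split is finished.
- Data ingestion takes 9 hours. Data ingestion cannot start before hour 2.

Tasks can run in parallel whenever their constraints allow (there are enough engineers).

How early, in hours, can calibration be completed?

20

Train/test split has no prerequisites, so it starts at hour 0 and finishes at hour 9.
Data ingestion waits on its own release at hour 2, so it starts at hour 2 and finishes at 2 + 9 = hour 11.
Model training has to wait for data ingestion (finishes hour 11); train/test split (finishes hour 9). The latest of these is hour 11, so model training runs hour 11 to 11 + 2 = hour 13.
For evaluation: model training (finishes hour 13); train/test split (finishes hour 9). Taking the maximum gives a start of hour 13, and it finishes at 13 + 3 = hour 16.
Calibration cannot start until evaluation (finishes hour 16); train/test split (finishes hour 9); data ingestion (finishes hour 11). The controlling bound is hour 16, so calibration finishes at 16 + 4 = hour 20.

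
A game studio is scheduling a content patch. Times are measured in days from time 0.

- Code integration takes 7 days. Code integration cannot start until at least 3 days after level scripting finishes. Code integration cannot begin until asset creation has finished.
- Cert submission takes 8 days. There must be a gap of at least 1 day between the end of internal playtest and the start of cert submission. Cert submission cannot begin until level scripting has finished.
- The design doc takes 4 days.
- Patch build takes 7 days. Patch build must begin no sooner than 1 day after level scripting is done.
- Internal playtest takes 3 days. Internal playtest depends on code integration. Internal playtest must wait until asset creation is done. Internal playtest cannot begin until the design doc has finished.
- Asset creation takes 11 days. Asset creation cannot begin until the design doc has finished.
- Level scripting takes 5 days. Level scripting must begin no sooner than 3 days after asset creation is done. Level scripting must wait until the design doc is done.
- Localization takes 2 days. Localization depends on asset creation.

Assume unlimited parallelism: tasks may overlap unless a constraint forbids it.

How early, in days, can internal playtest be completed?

36

The design doc has no prerequisites, so it starts at day 0 and finishes at day 4.
Asset creation waits on the design doc (finishes day 4), so it starts at day 4 and finishes at 4 + 11 = day 15.
Level scripting cannot start until asset creation (finishes day 15, plus 3-day gap → day 18); the design doc (finishes day 4). The controlling bound is day 18, so level scripting finishes at 18 + 5 = day 23.
Code integration needs all of level scripting (finishes day 23, plus 3-day gap → day 26); asset creation (finishes day 15). That puts its earliest start at day 26; it finishes at 26 + 7 = day 33.
Internal playtest cannot start until code integration (finishes day 33); asset creation (finishes day 15); the design doc (finishes day 4). The controlling bound is day 33, so internal playtest finishes at 33 + 3 = day 36.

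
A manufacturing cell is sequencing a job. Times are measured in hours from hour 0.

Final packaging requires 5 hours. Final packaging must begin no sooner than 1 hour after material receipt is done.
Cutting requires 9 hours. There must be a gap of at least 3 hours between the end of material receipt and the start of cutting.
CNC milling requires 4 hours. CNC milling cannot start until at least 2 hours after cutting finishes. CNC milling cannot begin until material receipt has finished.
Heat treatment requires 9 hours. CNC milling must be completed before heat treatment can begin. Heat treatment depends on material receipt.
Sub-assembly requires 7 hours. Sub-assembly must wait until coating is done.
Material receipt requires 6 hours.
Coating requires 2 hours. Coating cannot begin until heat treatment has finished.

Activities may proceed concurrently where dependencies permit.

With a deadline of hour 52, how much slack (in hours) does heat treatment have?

10

Material receipt has no prerequisites, so it starts at hour 0 and finishes at hour 6.
Cutting waits on material receipt (finishes hour 6, plus 3-hour gap → hour 9), so it starts at hour 9 and finishes at 9 + 9 = hour 18.
For CNC milling: cutting (finishes hour 18, plus 2-hour gap → hour 20); material receipt (finishes hour 6). Taking the maximum gives a start of hour 20, and it finishes at 20 + 4 = hour 24.
For heat treatment: CNC milling (finishes hour 24); material receipt (finishes hour 6). Taking the maximum gives a start of hour 24, and it finishes at 24 + 9 = hour 33.

Working backward from the deadline:
Nothing follows sub-assembly; the deadline of hour 52 is its only limit. It must start by 52 − 7 = hour 45.
Coating has to be done before sub-assembly (must start by hour 45). That means finishing by hour 45, i.e. starting by 45 − 2 = hour 43.
Since coating (must start by hour 43) depends on it, heat treatment must finish by hour 43. Backing off its 9-hour duration gives a latest start of hour 34.
So heat treatment can start as early as hour 24 and as late as hour 34, giving 34 − 24 = 10 hours of slack.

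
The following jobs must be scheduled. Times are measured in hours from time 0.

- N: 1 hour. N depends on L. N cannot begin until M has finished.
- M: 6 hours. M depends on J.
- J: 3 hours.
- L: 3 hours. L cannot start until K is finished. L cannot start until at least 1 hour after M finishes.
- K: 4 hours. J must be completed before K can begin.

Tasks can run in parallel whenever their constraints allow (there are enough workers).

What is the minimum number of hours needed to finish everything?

J can start immediately at hour 0; it finishes at hour 3.
M waits on J (finishes hour 3), so it starts at hour 3 and finishes at 3 + 6 = hour 9.
K waits on J (finishes hour 3), so it starts at hour 3 and finishes at 3 + 4 = hour 7.
L cannot start until K (finishes hour 7); M (finishes hour 9, plus 1-hour gap → hour 10). The controlling bound is hour 10, so L finishes at 10 + 3 = hour 13.
N cannot start until L (finishes hour 13); M (finishes hour 9). The controlling bound is hour 13, so N finishes at 13 + 1 = hour 14.
All tasks are finished once the last one completes. Finish times: J at 3, K at 7, L at 13, M at 9, N at 14. The latest is hour 14.

14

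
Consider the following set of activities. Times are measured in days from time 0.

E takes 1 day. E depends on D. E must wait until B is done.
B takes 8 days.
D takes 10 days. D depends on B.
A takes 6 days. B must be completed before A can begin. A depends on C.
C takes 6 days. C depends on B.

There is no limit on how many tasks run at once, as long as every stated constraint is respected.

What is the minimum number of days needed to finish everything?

B has no prerequisites, so it starts at day 0 and finishes at day 8.
D cannot begin until B (finishes day 8). It runs from day 8 to 8 + 10 = day 18.
E has to wait for D (finishes day 18); B (finishes day 8). The latest of these is day 18, so E runs day 18 to 18 + 1 = day 19.
C waits on B (finishes day 8), so it starts at day 8 and finishes at 8 + 6 = day 14.
A cannot start until B (finishes day 8); C (finishes day 14). The controlling bound is day 14, so A finishes at 14 + 6 = day 20.
All tasks are finished once the last one completes. Finish times: A at 20, B at 8, C at 14, D at 18, E at 19. The latest is day 20.

20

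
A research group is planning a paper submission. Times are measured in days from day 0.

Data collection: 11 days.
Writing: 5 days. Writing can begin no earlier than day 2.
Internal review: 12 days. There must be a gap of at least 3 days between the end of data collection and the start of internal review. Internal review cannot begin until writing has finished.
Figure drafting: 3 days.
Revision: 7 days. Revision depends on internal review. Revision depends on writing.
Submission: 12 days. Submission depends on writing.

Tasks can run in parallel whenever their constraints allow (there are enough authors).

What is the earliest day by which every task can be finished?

After its own release at day 2, writing can start at day 2 and finishes at day 7.
Submission cannot begin until writing (finishes day 7). It runs from day 7 to 7 + 12 = day 19.
Figure drafting can start immediately at day 0; it finishes at day 3.
Nothing blocks data collection, so it runs from day 0 to day 11.
Internal review needs all of data collection (finishes day 11, plus 3-day gap → day 14); writing (finishes day 7). That puts its earliest start at day 14; it finishes at 14 + 12 = day 26.
Revision cannot start until internal review (finishes day 26); writing (finishes day 7). The controlling bound is day 26, so revision finishes at 26 + 7 = day 33.
All tasks are finished once the last one completes. Finish times: Data collection at 11, Figure drafting at 3, Writing at 7, Internal review at 26, Revision at 33, Submission at 19. The latest is day 33.

33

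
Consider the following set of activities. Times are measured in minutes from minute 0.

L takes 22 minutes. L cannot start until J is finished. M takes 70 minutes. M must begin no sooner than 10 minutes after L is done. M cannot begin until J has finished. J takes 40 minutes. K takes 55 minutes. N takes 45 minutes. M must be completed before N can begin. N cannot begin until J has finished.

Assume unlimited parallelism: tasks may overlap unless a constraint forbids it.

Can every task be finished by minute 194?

K has no prerequisites, so it starts at minute 0 and finishes at minute 55.
J has no prerequisites, so it starts at minute 0 and finishes at minute 40.
After J (finishes minute 40), L can start at minute 40 and finishes at minute 62.
M has to wait for L (finishes minute 62, plus 10-minute gap → minute 72); J (finishes minute 40). The latest of these is minute 72, so M runs minute 72 to 72 + 70 = minute 142.
N has to wait for M (finishes minute 142); J (finishes minute 40). The latest of these is minute 142, so N runs minute 142 to 142 + 45 = minute 187.
Every task is finished by minute 187, which is no later than the deadline of 194, so the schedule is feasible.

Yes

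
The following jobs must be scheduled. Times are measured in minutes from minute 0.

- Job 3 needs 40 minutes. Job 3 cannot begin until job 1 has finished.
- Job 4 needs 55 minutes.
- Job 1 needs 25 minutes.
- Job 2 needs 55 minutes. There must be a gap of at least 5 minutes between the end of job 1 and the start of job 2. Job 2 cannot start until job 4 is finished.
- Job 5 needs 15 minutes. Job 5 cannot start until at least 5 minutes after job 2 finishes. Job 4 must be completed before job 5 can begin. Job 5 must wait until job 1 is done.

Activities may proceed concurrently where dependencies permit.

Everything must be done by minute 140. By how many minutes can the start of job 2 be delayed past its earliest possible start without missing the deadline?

Nothing blocks job 4, so it runs from minute 0 to minute 55.
Job 1 can start immediately at minute 0; it finishes at minute 25.
Job 2 has to wait for job 1 (finishes minute 25, plus 5-minute gap → minute 30); job 4 (finishes minute 55). The latest of these is minute 55, so job 2 runs minute 55 to 55 + 55 = minute 110.

Working backward from the deadline:
To finish by minute 140, job 5 (duration 15) must start no later than minute 125.
Job 2 feeds into job 5 (must start by minute 125, minus 5-minute gap → minute 120); so job 2 must finish by minute 120 and therefore start by minute 65.
So job 2 can start as early as minute 55 and as late as minute 65, giving 65 − 55 = 10 minutes of slack.

10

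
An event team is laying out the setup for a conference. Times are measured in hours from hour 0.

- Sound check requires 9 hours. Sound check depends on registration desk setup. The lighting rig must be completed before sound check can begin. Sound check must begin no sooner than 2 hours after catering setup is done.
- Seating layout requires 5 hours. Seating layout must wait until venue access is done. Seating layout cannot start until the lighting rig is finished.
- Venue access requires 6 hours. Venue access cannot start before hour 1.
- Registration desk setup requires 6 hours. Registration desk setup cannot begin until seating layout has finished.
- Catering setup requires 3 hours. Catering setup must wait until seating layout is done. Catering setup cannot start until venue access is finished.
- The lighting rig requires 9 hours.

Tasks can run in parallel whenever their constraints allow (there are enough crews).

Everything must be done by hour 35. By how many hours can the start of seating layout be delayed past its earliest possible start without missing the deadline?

The lighting rig can start immediately at hour 0; it finishes at hour 9.
After its own release at hour 1, venue access can start at hour 1 and finishes at hour 7.
Seating layout has to wait for venue access (finishes hour 7); the lighting rig (finishes hour 9). The latest of these is hour 9, so seating layout runs hour 9 to 9 + 5 = hour 14.

Working backward from the deadline:
To finish by hour 35, sound check (duration 9) must start no later than hour 26.
Registration desk setup must finish before sound check (must start by hour 26). With a 6-hour duration, registration desk setup must start by 26 − 6 = hour 20.
Catering setup has to be done before sound check (must start by hour 26, minus 2-hour gap → hour 24). That means finishing by hour 24, i.e. starting by 24 − 3 = hour 21.
Seating layout has several dependents: registration desk setup (must start by hour 20); catering setup (must start by hour 21). The earliest of those limits is hour 20, so seating layout must start by 20 − 5 = hour 15.
So seating layout can start as early as hour 9 and as late as hour 15, giving 15 − 9 = 6 hours of slack.

6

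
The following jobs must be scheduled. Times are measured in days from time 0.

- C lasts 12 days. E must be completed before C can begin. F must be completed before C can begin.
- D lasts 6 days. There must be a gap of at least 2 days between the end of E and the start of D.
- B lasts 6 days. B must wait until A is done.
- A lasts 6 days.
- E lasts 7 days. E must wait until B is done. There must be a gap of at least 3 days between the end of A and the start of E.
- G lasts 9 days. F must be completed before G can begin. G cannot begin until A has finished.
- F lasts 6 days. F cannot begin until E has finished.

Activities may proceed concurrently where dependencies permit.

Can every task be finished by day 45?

Nothing blocks A, so it runs from day 0 to day 6.
B cannot begin until A (finishes day 6). It runs from day 6 to 6 + 6 = day 12.
For E: B (finishes day 12); A (finishes day 6, plus 3-day gap → day 9). Taking the maximum gives a start of day 12, and it finishes at 12 + 7 = day 19.
After E (finishes day 19), F can start at day 19 and finishes at day 25.
For G: F (finishes day 25); A (finishes day 6). Taking the maximum gives a start of day 25, and it finishes at 25 + 9 = day 34.
C has to wait for E (finishes day 19); F (finishes day 25). The latest of these is day 25, so C runs day 25 to 25 + 12 = day 37.
D waits on E (finishes day 19, plus 2-day gap → day 21), so it starts at day 21 and finishes at 21 + 6 = day 27.
Every task is finished by day 37, which is no later than the deadline of 45, so the schedule is feasible.

Yes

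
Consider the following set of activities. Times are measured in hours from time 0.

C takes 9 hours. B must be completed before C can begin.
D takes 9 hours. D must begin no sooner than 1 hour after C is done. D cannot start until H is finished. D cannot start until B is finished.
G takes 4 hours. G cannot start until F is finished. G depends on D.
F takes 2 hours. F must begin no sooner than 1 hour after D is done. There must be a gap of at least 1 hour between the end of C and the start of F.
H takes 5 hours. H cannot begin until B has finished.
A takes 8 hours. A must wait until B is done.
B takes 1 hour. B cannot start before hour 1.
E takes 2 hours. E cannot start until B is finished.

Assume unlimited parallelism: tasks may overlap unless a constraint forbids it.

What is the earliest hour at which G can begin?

After its own release at hour 1, B can start at hour 1 and finishes at hour 2.
After B (finishes hour 2), H can start at hour 2 and finishes at hour 7.
After B (finishes hour 2), C can start at hour 2 and finishes at hour 11.
For D: C (finishes hour 11, plus 1-hour gap → hour 12); H (finishes hour 7); B (finishes hour 2). Taking the maximum gives a start of hour 12, and it finishes at 12 + 9 = hour 21.
F cannot start until D (finishes hour 21, plus 1-hour gap → hour 22); C (finishes hour 11, plus 1-hour gap → hour 12). The controlling bound is hour 22, so F finishes at 22 + 2 = hour 24.
G waits on F (finishes hour 24); D (finishes hour 21). The latest of these is hour 24, which is the earliest G can start.

24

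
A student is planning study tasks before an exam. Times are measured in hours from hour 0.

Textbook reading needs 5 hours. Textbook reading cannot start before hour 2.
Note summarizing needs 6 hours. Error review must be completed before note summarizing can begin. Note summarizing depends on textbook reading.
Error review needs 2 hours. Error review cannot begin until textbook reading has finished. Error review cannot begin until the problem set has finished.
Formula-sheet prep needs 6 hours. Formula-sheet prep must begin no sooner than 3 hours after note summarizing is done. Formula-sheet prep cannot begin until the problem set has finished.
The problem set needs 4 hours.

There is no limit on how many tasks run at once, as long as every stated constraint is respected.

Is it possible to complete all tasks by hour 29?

Nothing blocks the problem set, so it runs from hour 0 to hour 4.
Textbook reading cannot begin until its own release at hour 2. It runs from hour 2 to 2 + 5 = hour 7.
Error review cannot start until textbook reading (finishes hour 7); the problem set (finishes hour 4). The controlling bound is hour 7, so error review finishes at 7 + 2 = hour 9.
Note summarizing needs all of error review (finishes hour 9); textbook reading (finishes hour 7). That puts its earliest start at hour 9; it finishes at 9 + 6 = hour 15.
Formula-sheet prep has to wait for note summarizing (finishes hour 15, plus 3-hour gap → hour 18); the problem set (finishes hour 4). The latest of these is hour 18, so formula-sheet prep runs hour 18 to 18 + 6 = hour 24.
Every task is finished by hour 24, which is no later than the deadline of 29, so the schedule is feasible.

Yes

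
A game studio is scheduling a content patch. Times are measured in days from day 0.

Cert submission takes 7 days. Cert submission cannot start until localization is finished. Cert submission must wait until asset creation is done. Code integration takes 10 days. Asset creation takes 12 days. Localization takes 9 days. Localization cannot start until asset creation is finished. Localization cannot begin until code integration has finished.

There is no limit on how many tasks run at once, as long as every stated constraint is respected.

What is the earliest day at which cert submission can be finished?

28

Nothing blocks code integration, so it runs from day 0 to day 10.
Asset creation can start immediately at day 0; it finishes at day 12.
Localization has to wait for asset creation (finishes day 12); code integration (finishes day 10). The latest of these is day 12, so localization runs day 12 to 12 + 9 = day 21.
For cert submission: localization (finishes day 21); asset creation (finishes day 12). Taking the maximum gives a start of day 21, and it finishes at 21 + 7 = day 28.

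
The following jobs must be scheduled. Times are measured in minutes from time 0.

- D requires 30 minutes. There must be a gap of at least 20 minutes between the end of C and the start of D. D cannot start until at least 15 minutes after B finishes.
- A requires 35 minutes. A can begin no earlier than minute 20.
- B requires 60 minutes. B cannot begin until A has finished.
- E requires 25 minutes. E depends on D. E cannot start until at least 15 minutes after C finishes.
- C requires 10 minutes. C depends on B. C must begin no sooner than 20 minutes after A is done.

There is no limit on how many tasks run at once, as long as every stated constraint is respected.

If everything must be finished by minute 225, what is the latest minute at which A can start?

45

E must finish by minute 225; it takes 25 minutes, so it must start by 225 − 25 = minute 200.
D must finish before E (must start by minute 200). With a 30-minute duration, D must start by 200 − 30 = minute 170.
For C: D (must start by minute 170, minus 20-minute gap → minute 150); E (must start by minute 200, minus 15-minute gap → minute 185). The most restrictive is minute 150; with a 10-minute duration, C must start by minute 140.
For B: C (must start by minute 140); D (must start by minute 170, minus 15-minute gap → minute 155). The most restrictive is minute 140; with a 60-minute duration, B must start by minute 80.
For A: B (must start by minute 80); C (must start by minute 140, minus 20-minute gap → minute 120). The most restrictive is minute 80; with a 35-minute duration, A must start by minute 45.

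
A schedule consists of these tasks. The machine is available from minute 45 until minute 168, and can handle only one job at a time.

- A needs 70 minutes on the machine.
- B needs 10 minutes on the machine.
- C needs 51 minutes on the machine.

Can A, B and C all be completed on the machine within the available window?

No

The machine window is 168 − 45 = 123 minutes.
Running back to back, the jobs need 70 + 10 + 51 = 131 minutes on the machine.
Since 131 > 123, they cannot all fit.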